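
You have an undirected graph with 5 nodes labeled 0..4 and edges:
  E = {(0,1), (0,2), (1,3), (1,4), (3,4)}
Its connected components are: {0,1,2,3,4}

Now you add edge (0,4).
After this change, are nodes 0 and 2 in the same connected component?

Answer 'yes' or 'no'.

Initial components: {0,1,2,3,4}
Adding edge (0,4): both already in same component {0,1,2,3,4}. No change.
New components: {0,1,2,3,4}
Are 0 and 2 in the same component? yes

Answer: yes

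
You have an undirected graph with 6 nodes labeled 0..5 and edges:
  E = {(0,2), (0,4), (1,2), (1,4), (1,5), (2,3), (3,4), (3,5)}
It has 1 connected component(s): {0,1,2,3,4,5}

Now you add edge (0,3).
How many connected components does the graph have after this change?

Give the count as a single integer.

Initial component count: 1
Add (0,3): endpoints already in same component. Count unchanged: 1.
New component count: 1

Answer: 1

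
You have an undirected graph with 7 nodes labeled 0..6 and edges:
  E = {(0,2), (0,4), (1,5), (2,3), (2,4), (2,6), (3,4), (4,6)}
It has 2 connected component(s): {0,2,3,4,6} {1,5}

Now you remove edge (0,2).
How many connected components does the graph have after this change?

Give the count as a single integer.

Initial component count: 2
Remove (0,2): not a bridge. Count unchanged: 2.
  After removal, components: {0,2,3,4,6} {1,5}
New component count: 2

Answer: 2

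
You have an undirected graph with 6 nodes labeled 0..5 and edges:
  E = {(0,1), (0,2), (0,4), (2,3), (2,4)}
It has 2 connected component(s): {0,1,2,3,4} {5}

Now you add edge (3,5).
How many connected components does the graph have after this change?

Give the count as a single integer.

Answer: 1

Derivation:
Initial component count: 2
Add (3,5): merges two components. Count decreases: 2 -> 1.
New component count: 1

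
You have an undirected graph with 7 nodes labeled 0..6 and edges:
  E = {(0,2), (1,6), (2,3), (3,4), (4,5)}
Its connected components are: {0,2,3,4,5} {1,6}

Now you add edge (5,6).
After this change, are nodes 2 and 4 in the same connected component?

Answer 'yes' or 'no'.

Initial components: {0,2,3,4,5} {1,6}
Adding edge (5,6): merges {0,2,3,4,5} and {1,6}.
New components: {0,1,2,3,4,5,6}
Are 2 and 4 in the same component? yes

Answer: yes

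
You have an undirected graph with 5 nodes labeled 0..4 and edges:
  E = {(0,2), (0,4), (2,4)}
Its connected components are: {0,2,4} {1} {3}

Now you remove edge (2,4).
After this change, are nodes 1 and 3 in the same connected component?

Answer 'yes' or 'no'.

Answer: no

Derivation:
Initial components: {0,2,4} {1} {3}
Removing edge (2,4): not a bridge — component count unchanged at 3.
New components: {0,2,4} {1} {3}
Are 1 and 3 in the same component? no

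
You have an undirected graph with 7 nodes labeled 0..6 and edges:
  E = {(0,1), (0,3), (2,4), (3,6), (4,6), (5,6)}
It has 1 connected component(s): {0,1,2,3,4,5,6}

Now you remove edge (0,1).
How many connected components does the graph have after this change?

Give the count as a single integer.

Initial component count: 1
Remove (0,1): it was a bridge. Count increases: 1 -> 2.
  After removal, components: {0,2,3,4,5,6} {1}
New component count: 2

Answer: 2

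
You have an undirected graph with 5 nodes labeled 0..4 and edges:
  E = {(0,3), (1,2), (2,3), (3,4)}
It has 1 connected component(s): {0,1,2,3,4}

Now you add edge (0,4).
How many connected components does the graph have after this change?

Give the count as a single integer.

Answer: 1

Derivation:
Initial component count: 1
Add (0,4): endpoints already in same component. Count unchanged: 1.
New component count: 1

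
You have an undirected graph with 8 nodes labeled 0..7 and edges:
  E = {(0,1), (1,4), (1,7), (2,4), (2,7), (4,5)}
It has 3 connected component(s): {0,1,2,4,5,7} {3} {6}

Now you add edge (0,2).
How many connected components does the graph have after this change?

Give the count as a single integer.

Initial component count: 3
Add (0,2): endpoints already in same component. Count unchanged: 3.
New component count: 3

Answer: 3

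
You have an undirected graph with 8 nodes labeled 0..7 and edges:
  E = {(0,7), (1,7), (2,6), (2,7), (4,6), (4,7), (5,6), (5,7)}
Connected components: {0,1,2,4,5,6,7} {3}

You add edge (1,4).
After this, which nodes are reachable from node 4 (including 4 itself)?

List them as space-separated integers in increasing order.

Before: nodes reachable from 4: {0,1,2,4,5,6,7}
Adding (1,4): both endpoints already in same component. Reachability from 4 unchanged.
After: nodes reachable from 4: {0,1,2,4,5,6,7}

Answer: 0 1 2 4 5 6 7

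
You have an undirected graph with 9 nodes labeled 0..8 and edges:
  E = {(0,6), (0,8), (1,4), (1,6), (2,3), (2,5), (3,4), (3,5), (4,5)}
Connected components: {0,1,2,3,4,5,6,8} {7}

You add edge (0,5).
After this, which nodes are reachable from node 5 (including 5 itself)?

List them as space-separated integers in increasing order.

Answer: 0 1 2 3 4 5 6 8

Derivation:
Before: nodes reachable from 5: {0,1,2,3,4,5,6,8}
Adding (0,5): both endpoints already in same component. Reachability from 5 unchanged.
After: nodes reachable from 5: {0,1,2,3,4,5,6,8}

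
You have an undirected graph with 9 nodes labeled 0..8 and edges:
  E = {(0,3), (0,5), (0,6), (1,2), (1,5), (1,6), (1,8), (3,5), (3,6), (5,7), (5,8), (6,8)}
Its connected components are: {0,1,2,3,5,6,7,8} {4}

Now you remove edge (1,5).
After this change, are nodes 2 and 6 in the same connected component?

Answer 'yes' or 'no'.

Answer: yes

Derivation:
Initial components: {0,1,2,3,5,6,7,8} {4}
Removing edge (1,5): not a bridge — component count unchanged at 2.
New components: {0,1,2,3,5,6,7,8} {4}
Are 2 and 6 in the same component? yes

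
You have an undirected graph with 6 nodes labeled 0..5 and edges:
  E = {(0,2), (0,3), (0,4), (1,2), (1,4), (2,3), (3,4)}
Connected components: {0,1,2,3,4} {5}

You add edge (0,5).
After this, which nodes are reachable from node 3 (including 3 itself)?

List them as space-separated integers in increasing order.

Before: nodes reachable from 3: {0,1,2,3,4}
Adding (0,5): merges 3's component with another. Reachability grows.
After: nodes reachable from 3: {0,1,2,3,4,5}

Answer: 0 1 2 3 4 5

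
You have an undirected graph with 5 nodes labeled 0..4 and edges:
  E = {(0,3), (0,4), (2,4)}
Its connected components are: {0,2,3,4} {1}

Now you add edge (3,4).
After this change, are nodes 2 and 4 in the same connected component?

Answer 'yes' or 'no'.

Answer: yes

Derivation:
Initial components: {0,2,3,4} {1}
Adding edge (3,4): both already in same component {0,2,3,4}. No change.
New components: {0,2,3,4} {1}
Are 2 and 4 in the same component? yes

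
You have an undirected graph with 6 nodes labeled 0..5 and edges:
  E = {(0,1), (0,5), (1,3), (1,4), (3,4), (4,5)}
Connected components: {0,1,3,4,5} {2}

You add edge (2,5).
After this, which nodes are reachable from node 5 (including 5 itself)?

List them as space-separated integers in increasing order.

Answer: 0 1 2 3 4 5

Derivation:
Before: nodes reachable from 5: {0,1,3,4,5}
Adding (2,5): merges 5's component with another. Reachability grows.
After: nodes reachable from 5: {0,1,2,3,4,5}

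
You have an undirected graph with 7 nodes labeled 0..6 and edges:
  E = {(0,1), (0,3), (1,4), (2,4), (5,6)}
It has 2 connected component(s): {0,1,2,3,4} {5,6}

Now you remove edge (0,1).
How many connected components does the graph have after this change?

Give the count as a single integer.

Initial component count: 2
Remove (0,1): it was a bridge. Count increases: 2 -> 3.
  After removal, components: {0,3} {1,2,4} {5,6}
New component count: 3

Answer: 3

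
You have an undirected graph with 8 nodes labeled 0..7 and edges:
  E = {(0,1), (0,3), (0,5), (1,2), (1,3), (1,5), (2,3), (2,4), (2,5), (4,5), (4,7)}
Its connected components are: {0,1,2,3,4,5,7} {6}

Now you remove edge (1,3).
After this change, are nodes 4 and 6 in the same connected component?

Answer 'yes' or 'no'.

Initial components: {0,1,2,3,4,5,7} {6}
Removing edge (1,3): not a bridge — component count unchanged at 2.
New components: {0,1,2,3,4,5,7} {6}
Are 4 and 6 in the same component? no

Answer: no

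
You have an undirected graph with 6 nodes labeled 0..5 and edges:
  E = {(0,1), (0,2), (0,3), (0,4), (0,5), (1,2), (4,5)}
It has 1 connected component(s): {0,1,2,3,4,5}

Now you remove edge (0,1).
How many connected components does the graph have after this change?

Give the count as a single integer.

Answer: 1

Derivation:
Initial component count: 1
Remove (0,1): not a bridge. Count unchanged: 1.
  After removal, components: {0,1,2,3,4,5}
New component count: 1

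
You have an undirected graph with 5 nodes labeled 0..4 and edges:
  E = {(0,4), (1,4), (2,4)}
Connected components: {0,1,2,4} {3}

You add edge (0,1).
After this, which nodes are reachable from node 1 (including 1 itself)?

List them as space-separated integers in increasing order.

Before: nodes reachable from 1: {0,1,2,4}
Adding (0,1): both endpoints already in same component. Reachability from 1 unchanged.
After: nodes reachable from 1: {0,1,2,4}

Answer: 0 1 2 4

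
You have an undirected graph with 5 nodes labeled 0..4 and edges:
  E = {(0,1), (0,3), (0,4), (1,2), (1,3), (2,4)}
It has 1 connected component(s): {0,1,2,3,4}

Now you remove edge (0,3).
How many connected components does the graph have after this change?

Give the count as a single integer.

Initial component count: 1
Remove (0,3): not a bridge. Count unchanged: 1.
  After removal, components: {0,1,2,3,4}
New component count: 1

Answer: 1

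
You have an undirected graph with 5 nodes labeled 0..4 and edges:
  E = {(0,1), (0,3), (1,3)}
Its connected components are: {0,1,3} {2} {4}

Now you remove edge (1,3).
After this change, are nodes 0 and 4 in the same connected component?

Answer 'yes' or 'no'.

Answer: no

Derivation:
Initial components: {0,1,3} {2} {4}
Removing edge (1,3): not a bridge — component count unchanged at 3.
New components: {0,1,3} {2} {4}
Are 0 and 4 in the same component? no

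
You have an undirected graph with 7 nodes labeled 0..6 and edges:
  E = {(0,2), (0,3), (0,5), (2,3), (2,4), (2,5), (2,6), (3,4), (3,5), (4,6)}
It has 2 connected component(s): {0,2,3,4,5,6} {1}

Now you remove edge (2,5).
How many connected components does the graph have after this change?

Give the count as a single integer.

Initial component count: 2
Remove (2,5): not a bridge. Count unchanged: 2.
  After removal, components: {0,2,3,4,5,6} {1}
New component count: 2

Answer: 2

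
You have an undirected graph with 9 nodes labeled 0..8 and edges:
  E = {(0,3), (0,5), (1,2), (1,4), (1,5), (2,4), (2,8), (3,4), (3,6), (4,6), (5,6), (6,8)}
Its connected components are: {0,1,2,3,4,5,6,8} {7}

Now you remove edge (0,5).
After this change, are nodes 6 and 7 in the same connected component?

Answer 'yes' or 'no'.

Initial components: {0,1,2,3,4,5,6,8} {7}
Removing edge (0,5): not a bridge — component count unchanged at 2.
New components: {0,1,2,3,4,5,6,8} {7}
Are 6 and 7 in the same component? no

Answer: no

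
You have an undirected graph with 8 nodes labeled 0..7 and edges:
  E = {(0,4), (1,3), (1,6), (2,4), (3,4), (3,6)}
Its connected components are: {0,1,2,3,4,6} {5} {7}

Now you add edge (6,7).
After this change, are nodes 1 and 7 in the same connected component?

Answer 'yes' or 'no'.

Answer: yes

Derivation:
Initial components: {0,1,2,3,4,6} {5} {7}
Adding edge (6,7): merges {0,1,2,3,4,6} and {7}.
New components: {0,1,2,3,4,6,7} {5}
Are 1 and 7 in the same component? yes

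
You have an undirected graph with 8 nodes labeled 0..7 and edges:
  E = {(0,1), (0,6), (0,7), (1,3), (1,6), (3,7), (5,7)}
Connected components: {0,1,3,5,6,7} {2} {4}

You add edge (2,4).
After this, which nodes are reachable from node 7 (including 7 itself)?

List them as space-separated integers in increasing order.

Answer: 0 1 3 5 6 7

Derivation:
Before: nodes reachable from 7: {0,1,3,5,6,7}
Adding (2,4): merges two components, but neither contains 7. Reachability from 7 unchanged.
After: nodes reachable from 7: {0,1,3,5,6,7}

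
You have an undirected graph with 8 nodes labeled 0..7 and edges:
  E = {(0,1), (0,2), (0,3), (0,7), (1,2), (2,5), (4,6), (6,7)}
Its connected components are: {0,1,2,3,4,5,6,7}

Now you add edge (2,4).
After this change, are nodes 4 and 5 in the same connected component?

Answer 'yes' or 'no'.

Initial components: {0,1,2,3,4,5,6,7}
Adding edge (2,4): both already in same component {0,1,2,3,4,5,6,7}. No change.
New components: {0,1,2,3,4,5,6,7}
Are 4 and 5 in the same component? yes

Answer: yes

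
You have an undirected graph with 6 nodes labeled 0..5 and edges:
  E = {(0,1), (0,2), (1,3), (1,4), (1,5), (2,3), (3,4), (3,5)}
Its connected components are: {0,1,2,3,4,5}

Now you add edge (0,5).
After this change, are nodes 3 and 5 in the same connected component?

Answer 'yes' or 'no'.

Initial components: {0,1,2,3,4,5}
Adding edge (0,5): both already in same component {0,1,2,3,4,5}. No change.
New components: {0,1,2,3,4,5}
Are 3 and 5 in the same component? yes

Answer: yes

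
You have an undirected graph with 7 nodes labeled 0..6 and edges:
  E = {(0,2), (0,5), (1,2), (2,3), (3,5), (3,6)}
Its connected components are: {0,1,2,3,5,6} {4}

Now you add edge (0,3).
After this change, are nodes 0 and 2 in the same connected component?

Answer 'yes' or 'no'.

Initial components: {0,1,2,3,5,6} {4}
Adding edge (0,3): both already in same component {0,1,2,3,5,6}. No change.
New components: {0,1,2,3,5,6} {4}
Are 0 and 2 in the same component? yes

Answer: yes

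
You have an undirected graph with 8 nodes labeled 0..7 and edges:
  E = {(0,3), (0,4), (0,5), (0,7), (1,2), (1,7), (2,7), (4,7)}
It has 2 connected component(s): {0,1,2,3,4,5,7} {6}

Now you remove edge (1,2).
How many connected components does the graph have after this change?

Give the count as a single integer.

Answer: 2

Derivation:
Initial component count: 2
Remove (1,2): not a bridge. Count unchanged: 2.
  After removal, components: {0,1,2,3,4,5,7} {6}
New component count: 2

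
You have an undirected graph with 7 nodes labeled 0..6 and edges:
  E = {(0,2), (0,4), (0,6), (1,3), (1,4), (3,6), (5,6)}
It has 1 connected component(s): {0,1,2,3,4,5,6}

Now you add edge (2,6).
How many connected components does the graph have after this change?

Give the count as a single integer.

Initial component count: 1
Add (2,6): endpoints already in same component. Count unchanged: 1.
New component count: 1

Answer: 1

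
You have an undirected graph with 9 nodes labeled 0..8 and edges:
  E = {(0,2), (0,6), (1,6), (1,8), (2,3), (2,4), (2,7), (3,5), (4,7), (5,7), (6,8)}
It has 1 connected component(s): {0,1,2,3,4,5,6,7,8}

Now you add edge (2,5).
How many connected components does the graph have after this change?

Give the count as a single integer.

Initial component count: 1
Add (2,5): endpoints already in same component. Count unchanged: 1.
New component count: 1

Answer: 1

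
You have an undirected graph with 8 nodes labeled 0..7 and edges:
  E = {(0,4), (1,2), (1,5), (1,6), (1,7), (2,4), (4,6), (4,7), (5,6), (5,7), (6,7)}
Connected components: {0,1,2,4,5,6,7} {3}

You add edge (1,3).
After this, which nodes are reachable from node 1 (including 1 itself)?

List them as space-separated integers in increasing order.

Answer: 0 1 2 3 4 5 6 7

Derivation:
Before: nodes reachable from 1: {0,1,2,4,5,6,7}
Adding (1,3): merges 1's component with another. Reachability grows.
After: nodes reachable from 1: {0,1,2,3,4,5,6,7}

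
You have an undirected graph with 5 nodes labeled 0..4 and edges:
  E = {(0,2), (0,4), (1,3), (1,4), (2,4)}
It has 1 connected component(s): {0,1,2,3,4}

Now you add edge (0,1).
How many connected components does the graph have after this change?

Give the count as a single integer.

Answer: 1

Derivation:
Initial component count: 1
Add (0,1): endpoints already in same component. Count unchanged: 1.
New component count: 1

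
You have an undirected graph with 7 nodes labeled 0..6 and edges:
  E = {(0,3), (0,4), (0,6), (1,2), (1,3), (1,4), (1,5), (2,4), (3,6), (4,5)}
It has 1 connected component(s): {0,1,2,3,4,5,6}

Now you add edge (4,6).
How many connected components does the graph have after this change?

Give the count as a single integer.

Answer: 1

Derivation:
Initial component count: 1
Add (4,6): endpoints already in same component. Count unchanged: 1.
New component count: 1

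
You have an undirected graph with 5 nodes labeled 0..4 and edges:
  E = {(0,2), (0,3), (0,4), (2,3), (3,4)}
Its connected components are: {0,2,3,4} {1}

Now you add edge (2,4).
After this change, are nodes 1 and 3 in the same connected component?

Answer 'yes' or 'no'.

Initial components: {0,2,3,4} {1}
Adding edge (2,4): both already in same component {0,2,3,4}. No change.
New components: {0,2,3,4} {1}
Are 1 and 3 in the same component? no

Answer: no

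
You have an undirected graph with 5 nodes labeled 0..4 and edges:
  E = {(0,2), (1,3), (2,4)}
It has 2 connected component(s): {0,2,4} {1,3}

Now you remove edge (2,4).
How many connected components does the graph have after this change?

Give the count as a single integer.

Initial component count: 2
Remove (2,4): it was a bridge. Count increases: 2 -> 3.
  After removal, components: {0,2} {1,3} {4}
New component count: 3

Answer: 3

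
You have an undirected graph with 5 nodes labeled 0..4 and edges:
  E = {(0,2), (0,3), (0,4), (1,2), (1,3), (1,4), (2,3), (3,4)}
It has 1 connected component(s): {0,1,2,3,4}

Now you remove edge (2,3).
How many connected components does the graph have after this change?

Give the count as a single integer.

Answer: 1

Derivation:
Initial component count: 1
Remove (2,3): not a bridge. Count unchanged: 1.
  After removal, components: {0,1,2,3,4}
New component count: 1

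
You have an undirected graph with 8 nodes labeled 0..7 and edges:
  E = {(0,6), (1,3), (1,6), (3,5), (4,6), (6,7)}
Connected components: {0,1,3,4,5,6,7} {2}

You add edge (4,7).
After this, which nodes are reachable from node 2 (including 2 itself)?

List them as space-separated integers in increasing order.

Answer: 2

Derivation:
Before: nodes reachable from 2: {2}
Adding (4,7): both endpoints already in same component. Reachability from 2 unchanged.
After: nodes reachable from 2: {2}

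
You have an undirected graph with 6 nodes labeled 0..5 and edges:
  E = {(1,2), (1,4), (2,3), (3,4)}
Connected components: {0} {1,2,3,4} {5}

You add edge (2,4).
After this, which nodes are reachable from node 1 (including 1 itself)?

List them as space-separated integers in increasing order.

Before: nodes reachable from 1: {1,2,3,4}
Adding (2,4): both endpoints already in same component. Reachability from 1 unchanged.
After: nodes reachable from 1: {1,2,3,4}

Answer: 1 2 3 4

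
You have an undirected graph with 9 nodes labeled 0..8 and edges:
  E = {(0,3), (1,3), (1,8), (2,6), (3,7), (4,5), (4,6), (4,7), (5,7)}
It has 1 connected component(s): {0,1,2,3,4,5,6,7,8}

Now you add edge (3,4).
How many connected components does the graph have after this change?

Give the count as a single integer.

Answer: 1

Derivation:
Initial component count: 1
Add (3,4): endpoints already in same component. Count unchanged: 1.
New component count: 1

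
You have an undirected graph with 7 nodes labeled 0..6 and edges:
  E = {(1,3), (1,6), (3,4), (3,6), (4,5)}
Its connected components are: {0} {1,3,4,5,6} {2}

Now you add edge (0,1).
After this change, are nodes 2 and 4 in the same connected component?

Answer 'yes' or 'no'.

Initial components: {0} {1,3,4,5,6} {2}
Adding edge (0,1): merges {0} and {1,3,4,5,6}.
New components: {0,1,3,4,5,6} {2}
Are 2 and 4 in the same component? no

Answer: no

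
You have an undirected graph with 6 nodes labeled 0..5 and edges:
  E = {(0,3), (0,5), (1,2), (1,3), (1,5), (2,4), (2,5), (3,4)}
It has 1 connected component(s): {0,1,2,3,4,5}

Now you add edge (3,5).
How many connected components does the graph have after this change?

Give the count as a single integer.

Initial component count: 1
Add (3,5): endpoints already in same component. Count unchanged: 1.
New component count: 1

Answer: 1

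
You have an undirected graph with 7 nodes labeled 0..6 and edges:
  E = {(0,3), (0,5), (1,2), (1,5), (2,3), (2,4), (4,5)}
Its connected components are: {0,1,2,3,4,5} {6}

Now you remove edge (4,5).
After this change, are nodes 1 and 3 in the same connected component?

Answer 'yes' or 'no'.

Initial components: {0,1,2,3,4,5} {6}
Removing edge (4,5): not a bridge — component count unchanged at 2.
New components: {0,1,2,3,4,5} {6}
Are 1 and 3 in the same component? yes

Answer: yes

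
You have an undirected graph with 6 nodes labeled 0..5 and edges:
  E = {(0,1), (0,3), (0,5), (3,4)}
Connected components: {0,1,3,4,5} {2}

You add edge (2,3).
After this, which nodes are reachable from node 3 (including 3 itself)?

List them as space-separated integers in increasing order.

Answer: 0 1 2 3 4 5

Derivation:
Before: nodes reachable from 3: {0,1,3,4,5}
Adding (2,3): merges 3's component with another. Reachability grows.
After: nodes reachable from 3: {0,1,2,3,4,5}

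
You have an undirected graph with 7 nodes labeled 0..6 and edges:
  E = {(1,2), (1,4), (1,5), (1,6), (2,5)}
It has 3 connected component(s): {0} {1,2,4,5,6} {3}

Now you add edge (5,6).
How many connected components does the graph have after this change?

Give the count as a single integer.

Initial component count: 3
Add (5,6): endpoints already in same component. Count unchanged: 3.
New component count: 3

Answer: 3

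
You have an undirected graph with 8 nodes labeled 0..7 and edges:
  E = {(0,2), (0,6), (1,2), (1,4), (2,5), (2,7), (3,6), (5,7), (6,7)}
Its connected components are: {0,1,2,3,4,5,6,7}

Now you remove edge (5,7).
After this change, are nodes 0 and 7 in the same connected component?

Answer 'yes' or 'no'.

Initial components: {0,1,2,3,4,5,6,7}
Removing edge (5,7): not a bridge — component count unchanged at 1.
New components: {0,1,2,3,4,5,6,7}
Are 0 and 7 in the same component? yes

Answer: yes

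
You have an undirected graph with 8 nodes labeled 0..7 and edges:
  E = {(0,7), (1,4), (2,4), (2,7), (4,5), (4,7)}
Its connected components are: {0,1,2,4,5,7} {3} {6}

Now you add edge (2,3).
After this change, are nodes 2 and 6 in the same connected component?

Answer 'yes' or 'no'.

Initial components: {0,1,2,4,5,7} {3} {6}
Adding edge (2,3): merges {0,1,2,4,5,7} and {3}.
New components: {0,1,2,3,4,5,7} {6}
Are 2 and 6 in the same component? no

Answer: no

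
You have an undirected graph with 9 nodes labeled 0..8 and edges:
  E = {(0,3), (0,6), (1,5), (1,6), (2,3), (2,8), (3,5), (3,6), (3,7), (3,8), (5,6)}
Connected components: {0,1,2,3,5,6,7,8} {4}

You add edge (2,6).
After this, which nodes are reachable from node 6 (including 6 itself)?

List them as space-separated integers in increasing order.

Before: nodes reachable from 6: {0,1,2,3,5,6,7,8}
Adding (2,6): both endpoints already in same component. Reachability from 6 unchanged.
After: nodes reachable from 6: {0,1,2,3,5,6,7,8}

Answer: 0 1 2 3 5 6 7 8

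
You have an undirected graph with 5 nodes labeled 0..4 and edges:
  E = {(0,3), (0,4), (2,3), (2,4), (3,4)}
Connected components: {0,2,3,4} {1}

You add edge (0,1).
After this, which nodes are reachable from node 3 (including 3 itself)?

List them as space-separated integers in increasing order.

Before: nodes reachable from 3: {0,2,3,4}
Adding (0,1): merges 3's component with another. Reachability grows.
After: nodes reachable from 3: {0,1,2,3,4}

Answer: 0 1 2 3 4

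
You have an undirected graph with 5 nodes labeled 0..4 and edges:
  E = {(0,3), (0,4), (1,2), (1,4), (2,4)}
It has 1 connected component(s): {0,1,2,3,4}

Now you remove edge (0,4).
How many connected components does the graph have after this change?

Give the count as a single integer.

Initial component count: 1
Remove (0,4): it was a bridge. Count increases: 1 -> 2.
  After removal, components: {0,3} {1,2,4}
New component count: 2

Answer: 2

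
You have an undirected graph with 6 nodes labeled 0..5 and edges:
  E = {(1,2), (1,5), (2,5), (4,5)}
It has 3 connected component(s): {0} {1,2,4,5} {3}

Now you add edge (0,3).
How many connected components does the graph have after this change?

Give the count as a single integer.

Answer: 2

Derivation:
Initial component count: 3
Add (0,3): merges two components. Count decreases: 3 -> 2.
New component count: 2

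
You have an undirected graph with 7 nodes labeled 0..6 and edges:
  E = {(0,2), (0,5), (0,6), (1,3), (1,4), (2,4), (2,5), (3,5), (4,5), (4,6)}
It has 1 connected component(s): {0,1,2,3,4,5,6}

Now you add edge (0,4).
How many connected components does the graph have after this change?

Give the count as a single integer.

Initial component count: 1
Add (0,4): endpoints already in same component. Count unchanged: 1.
New component count: 1

Answer: 1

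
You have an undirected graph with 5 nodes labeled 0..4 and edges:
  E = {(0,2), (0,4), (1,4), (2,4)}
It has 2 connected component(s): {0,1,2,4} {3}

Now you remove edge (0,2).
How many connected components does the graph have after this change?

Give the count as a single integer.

Answer: 2

Derivation:
Initial component count: 2
Remove (0,2): not a bridge. Count unchanged: 2.
  After removal, components: {0,1,2,4} {3}
New component count: 2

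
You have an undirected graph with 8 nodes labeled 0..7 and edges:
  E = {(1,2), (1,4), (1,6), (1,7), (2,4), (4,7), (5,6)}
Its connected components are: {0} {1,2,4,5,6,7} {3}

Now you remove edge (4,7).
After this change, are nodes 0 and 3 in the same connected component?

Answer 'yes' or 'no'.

Initial components: {0} {1,2,4,5,6,7} {3}
Removing edge (4,7): not a bridge — component count unchanged at 3.
New components: {0} {1,2,4,5,6,7} {3}
Are 0 and 3 in the same component? no

Answer: no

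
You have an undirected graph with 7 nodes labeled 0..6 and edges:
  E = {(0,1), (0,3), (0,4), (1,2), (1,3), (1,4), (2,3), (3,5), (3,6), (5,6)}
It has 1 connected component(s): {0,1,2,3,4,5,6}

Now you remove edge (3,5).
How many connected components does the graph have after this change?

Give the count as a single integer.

Initial component count: 1
Remove (3,5): not a bridge. Count unchanged: 1.
  After removal, components: {0,1,2,3,4,5,6}
New component count: 1

Answer: 1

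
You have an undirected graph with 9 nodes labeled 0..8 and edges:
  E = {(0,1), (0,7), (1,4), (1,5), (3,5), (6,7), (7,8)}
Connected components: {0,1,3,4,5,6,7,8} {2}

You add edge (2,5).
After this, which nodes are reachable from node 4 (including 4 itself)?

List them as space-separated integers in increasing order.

Answer: 0 1 2 3 4 5 6 7 8

Derivation:
Before: nodes reachable from 4: {0,1,3,4,5,6,7,8}
Adding (2,5): merges 4's component with another. Reachability grows.
After: nodes reachable from 4: {0,1,2,3,4,5,6,7,8}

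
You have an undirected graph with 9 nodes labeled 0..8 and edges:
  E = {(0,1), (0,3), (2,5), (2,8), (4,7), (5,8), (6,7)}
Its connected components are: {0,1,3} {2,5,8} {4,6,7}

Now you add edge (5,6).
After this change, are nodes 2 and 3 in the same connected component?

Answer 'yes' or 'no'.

Initial components: {0,1,3} {2,5,8} {4,6,7}
Adding edge (5,6): merges {2,5,8} and {4,6,7}.
New components: {0,1,3} {2,4,5,6,7,8}
Are 2 and 3 in the same component? no

Answer: no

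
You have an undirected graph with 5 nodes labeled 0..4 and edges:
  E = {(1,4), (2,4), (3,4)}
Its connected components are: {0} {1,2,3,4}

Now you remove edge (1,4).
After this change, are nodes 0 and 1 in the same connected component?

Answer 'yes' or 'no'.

Answer: no

Derivation:
Initial components: {0} {1,2,3,4}
Removing edge (1,4): it was a bridge — component count 2 -> 3.
New components: {0} {1} {2,3,4}
Are 0 and 1 in the same component? no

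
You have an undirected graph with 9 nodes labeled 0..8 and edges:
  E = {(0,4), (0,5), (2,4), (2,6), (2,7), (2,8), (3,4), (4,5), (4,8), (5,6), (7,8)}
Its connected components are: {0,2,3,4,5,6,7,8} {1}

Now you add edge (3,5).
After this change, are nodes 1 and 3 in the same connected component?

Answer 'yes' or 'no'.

Answer: no

Derivation:
Initial components: {0,2,3,4,5,6,7,8} {1}
Adding edge (3,5): both already in same component {0,2,3,4,5,6,7,8}. No change.
New components: {0,2,3,4,5,6,7,8} {1}
Are 1 and 3 in the same component? no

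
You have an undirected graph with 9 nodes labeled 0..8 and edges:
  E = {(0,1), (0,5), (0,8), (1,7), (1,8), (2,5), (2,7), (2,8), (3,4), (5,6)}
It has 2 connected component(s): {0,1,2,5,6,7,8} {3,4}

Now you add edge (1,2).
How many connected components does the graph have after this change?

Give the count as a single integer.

Initial component count: 2
Add (1,2): endpoints already in same component. Count unchanged: 2.
New component count: 2

Answer: 2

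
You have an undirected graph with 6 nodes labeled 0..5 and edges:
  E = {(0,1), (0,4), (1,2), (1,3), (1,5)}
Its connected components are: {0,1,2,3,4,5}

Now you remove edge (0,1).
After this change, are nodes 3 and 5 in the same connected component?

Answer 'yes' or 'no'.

Answer: yes

Derivation:
Initial components: {0,1,2,3,4,5}
Removing edge (0,1): it was a bridge — component count 1 -> 2.
New components: {0,4} {1,2,3,5}
Are 3 and 5 in the same component? yes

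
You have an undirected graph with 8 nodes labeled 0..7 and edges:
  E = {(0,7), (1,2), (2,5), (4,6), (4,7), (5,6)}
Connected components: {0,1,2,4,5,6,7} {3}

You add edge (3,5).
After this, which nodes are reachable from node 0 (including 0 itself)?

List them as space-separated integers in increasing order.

Answer: 0 1 2 3 4 5 6 7

Derivation:
Before: nodes reachable from 0: {0,1,2,4,5,6,7}
Adding (3,5): merges 0's component with another. Reachability grows.
After: nodes reachable from 0: {0,1,2,3,4,5,6,7}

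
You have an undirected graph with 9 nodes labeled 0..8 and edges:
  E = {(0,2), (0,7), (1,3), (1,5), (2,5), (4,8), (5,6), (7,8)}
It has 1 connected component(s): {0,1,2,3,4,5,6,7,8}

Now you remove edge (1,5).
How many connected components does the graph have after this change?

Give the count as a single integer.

Initial component count: 1
Remove (1,5): it was a bridge. Count increases: 1 -> 2.
  After removal, components: {0,2,4,5,6,7,8} {1,3}
New component count: 2

Answer: 2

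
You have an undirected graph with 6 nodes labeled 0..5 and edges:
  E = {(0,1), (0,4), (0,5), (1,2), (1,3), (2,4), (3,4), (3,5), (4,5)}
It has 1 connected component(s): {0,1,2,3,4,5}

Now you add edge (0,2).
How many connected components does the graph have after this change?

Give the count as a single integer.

Answer: 1

Derivation:
Initial component count: 1
Add (0,2): endpoints already in same component. Count unchanged: 1.
New component count: 1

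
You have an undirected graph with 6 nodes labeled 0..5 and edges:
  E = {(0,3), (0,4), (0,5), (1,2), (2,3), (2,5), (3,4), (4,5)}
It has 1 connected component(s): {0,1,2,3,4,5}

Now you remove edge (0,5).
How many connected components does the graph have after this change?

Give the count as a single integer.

Initial component count: 1
Remove (0,5): not a bridge. Count unchanged: 1.
  After removal, components: {0,1,2,3,4,5}
New component count: 1

Answer: 1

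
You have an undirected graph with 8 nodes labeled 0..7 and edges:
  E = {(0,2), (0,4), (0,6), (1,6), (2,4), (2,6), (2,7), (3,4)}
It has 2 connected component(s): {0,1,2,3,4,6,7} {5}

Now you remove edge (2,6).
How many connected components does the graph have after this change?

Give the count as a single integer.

Answer: 2

Derivation:
Initial component count: 2
Remove (2,6): not a bridge. Count unchanged: 2.
  After removal, components: {0,1,2,3,4,6,7} {5}
New component count: 2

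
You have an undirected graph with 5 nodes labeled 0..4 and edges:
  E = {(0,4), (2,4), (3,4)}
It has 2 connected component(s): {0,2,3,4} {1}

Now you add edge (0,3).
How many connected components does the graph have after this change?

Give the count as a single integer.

Initial component count: 2
Add (0,3): endpoints already in same component. Count unchanged: 2.
New component count: 2

Answer: 2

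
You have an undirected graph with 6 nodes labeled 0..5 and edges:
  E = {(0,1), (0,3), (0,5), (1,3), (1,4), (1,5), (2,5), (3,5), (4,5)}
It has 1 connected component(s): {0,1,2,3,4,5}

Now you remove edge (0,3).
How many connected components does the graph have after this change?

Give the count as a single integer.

Answer: 1

Derivation:
Initial component count: 1
Remove (0,3): not a bridge. Count unchanged: 1.
  After removal, components: {0,1,2,3,4,5}
New component count: 1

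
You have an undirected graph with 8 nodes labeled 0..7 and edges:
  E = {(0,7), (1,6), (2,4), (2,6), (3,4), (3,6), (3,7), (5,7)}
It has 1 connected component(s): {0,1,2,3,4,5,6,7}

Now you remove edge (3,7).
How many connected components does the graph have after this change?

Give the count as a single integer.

Answer: 2

Derivation:
Initial component count: 1
Remove (3,7): it was a bridge. Count increases: 1 -> 2.
  After removal, components: {0,5,7} {1,2,3,4,6}
New component count: 2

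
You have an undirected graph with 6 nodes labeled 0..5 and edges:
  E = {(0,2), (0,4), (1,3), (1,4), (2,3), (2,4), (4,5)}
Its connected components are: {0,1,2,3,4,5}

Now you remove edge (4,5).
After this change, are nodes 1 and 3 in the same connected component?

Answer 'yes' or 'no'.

Initial components: {0,1,2,3,4,5}
Removing edge (4,5): it was a bridge — component count 1 -> 2.
New components: {0,1,2,3,4} {5}
Are 1 and 3 in the same component? yes

Answer: yes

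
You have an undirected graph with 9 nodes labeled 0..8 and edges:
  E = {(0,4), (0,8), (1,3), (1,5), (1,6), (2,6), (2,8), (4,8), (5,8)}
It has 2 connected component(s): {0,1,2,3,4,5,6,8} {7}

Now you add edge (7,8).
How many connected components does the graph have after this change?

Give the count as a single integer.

Answer: 1

Derivation:
Initial component count: 2
Add (7,8): merges two components. Count decreases: 2 -> 1.
New component count: 1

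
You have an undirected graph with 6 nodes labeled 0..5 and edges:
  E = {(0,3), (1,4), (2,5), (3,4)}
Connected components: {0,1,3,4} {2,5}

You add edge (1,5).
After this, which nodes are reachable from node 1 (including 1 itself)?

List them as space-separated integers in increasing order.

Before: nodes reachable from 1: {0,1,3,4}
Adding (1,5): merges 1's component with another. Reachability grows.
After: nodes reachable from 1: {0,1,2,3,4,5}

Answer: 0 1 2 3 4 5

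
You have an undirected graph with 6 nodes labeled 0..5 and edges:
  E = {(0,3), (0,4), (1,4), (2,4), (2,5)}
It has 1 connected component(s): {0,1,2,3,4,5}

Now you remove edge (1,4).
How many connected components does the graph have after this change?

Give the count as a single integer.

Initial component count: 1
Remove (1,4): it was a bridge. Count increases: 1 -> 2.
  After removal, components: {0,2,3,4,5} {1}
New component count: 2

Answer: 2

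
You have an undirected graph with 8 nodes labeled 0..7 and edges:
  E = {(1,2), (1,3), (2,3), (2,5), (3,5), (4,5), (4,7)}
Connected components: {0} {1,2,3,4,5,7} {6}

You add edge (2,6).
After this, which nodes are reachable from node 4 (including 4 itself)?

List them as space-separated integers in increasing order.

Before: nodes reachable from 4: {1,2,3,4,5,7}
Adding (2,6): merges 4's component with another. Reachability grows.
After: nodes reachable from 4: {1,2,3,4,5,6,7}

Answer: 1 2 3 4 5 6 7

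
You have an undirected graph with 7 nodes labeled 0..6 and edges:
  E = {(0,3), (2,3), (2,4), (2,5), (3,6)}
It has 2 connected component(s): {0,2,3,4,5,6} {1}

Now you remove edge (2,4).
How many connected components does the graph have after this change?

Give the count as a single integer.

Answer: 3

Derivation:
Initial component count: 2
Remove (2,4): it was a bridge. Count increases: 2 -> 3.
  After removal, components: {0,2,3,5,6} {1} {4}
New component count: 3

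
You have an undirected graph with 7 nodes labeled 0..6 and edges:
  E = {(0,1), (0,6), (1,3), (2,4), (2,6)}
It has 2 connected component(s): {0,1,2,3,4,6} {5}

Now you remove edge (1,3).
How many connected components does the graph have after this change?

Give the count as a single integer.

Initial component count: 2
Remove (1,3): it was a bridge. Count increases: 2 -> 3.
  After removal, components: {0,1,2,4,6} {3} {5}
New component count: 3

Answer: 3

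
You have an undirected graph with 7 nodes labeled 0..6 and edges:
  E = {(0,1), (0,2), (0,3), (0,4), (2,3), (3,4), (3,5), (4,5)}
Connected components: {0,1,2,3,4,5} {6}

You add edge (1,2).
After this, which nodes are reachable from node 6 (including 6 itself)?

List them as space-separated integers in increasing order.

Answer: 6

Derivation:
Before: nodes reachable from 6: {6}
Adding (1,2): both endpoints already in same component. Reachability from 6 unchanged.
After: nodes reachable from 6: {6}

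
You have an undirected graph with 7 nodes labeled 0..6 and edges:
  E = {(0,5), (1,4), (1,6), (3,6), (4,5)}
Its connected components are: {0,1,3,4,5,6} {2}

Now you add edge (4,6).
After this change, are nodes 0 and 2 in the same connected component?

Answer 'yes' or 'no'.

Initial components: {0,1,3,4,5,6} {2}
Adding edge (4,6): both already in same component {0,1,3,4,5,6}. No change.
New components: {0,1,3,4,5,6} {2}
Are 0 and 2 in the same component? no

Answer: no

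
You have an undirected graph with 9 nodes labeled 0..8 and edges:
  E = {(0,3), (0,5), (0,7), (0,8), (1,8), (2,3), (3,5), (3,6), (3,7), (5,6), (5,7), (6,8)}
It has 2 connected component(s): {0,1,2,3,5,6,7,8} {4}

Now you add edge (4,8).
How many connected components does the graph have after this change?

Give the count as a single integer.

Initial component count: 2
Add (4,8): merges two components. Count decreases: 2 -> 1.
New component count: 1

Answer: 1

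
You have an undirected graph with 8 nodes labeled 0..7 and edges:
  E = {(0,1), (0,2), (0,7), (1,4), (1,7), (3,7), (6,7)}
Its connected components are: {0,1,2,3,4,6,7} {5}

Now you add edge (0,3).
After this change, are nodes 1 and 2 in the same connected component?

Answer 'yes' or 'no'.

Answer: yes

Derivation:
Initial components: {0,1,2,3,4,6,7} {5}
Adding edge (0,3): both already in same component {0,1,2,3,4,6,7}. No change.
New components: {0,1,2,3,4,6,7} {5}
Are 1 and 2 in the same component? yes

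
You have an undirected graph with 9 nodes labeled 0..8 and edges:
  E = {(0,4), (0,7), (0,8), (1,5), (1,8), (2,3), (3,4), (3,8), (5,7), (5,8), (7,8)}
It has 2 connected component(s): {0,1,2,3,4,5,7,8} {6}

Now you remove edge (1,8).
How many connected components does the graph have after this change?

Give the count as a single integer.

Initial component count: 2
Remove (1,8): not a bridge. Count unchanged: 2.
  After removal, components: {0,1,2,3,4,5,7,8} {6}
New component count: 2

Answer: 2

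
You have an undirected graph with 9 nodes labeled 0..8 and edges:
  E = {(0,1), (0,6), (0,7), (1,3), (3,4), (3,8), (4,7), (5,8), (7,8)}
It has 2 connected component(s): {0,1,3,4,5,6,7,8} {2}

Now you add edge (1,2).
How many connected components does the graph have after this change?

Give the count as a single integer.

Answer: 1

Derivation:
Initial component count: 2
Add (1,2): merges two components. Count decreases: 2 -> 1.
New component count: 1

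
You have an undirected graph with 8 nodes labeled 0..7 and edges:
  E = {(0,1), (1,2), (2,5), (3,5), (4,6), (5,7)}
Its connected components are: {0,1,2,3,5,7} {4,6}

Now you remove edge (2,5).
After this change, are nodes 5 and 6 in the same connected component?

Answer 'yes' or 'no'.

Answer: no

Derivation:
Initial components: {0,1,2,3,5,7} {4,6}
Removing edge (2,5): it was a bridge — component count 2 -> 3.
New components: {0,1,2} {3,5,7} {4,6}
Are 5 and 6 in the same component? no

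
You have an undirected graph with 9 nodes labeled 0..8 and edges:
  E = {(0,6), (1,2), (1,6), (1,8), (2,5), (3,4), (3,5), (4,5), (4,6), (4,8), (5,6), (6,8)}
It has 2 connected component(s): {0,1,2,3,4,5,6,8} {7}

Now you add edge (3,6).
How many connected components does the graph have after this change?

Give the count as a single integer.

Answer: 2

Derivation:
Initial component count: 2
Add (3,6): endpoints already in same component. Count unchanged: 2.
New component count: 2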